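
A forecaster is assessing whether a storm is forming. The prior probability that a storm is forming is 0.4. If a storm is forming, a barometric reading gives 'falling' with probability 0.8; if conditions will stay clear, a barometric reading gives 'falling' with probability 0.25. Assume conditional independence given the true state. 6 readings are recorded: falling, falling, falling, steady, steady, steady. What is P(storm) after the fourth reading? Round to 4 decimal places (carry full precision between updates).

0.8535

After 'falling': P(storm) = 0.8·0.4000 / (0.8·0.4000 + 0.25·0.6000) ≈ 0.6809
After 'falling': P(storm) = 0.8·0.6809 / (0.8·0.6809 + 0.25·0.3191) ≈ 0.8722
After 'falling': P(storm) = 0.8·0.8722 / (0.8·0.8722 + 0.25·0.1278) ≈ 0.9562
After 'steady': P(storm) = 0.2·0.9562 / (0.2·0.9562 + 0.75·0.0438) ≈ 0.8535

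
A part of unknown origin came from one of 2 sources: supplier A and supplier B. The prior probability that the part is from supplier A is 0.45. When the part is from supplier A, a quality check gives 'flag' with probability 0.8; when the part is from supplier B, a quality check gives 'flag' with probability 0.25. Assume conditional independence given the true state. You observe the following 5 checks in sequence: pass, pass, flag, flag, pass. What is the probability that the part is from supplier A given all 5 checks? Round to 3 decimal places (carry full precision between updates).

After 'pass': P(supplier A) = 0.2·0.4500 / (0.2·0.4500 + 0.75·0.5500) ≈ 0.1791
After 'pass': P(supplier A) = 0.2·0.1791 / (0.2·0.1791 + 0.75·0.8209) ≈ 0.0550
After 'flag': P(supplier A) = 0.8·0.0550 / (0.8·0.0550 + 0.25·0.9450) ≈ 0.1570
After 'flag': P(supplier A) = 0.8·0.1570 / (0.8·0.1570 + 0.25·0.8430) ≈ 0.3733
After 'pass': P(supplier A) = 0.2·0.3733 / (0.2·0.3733 + 0.75·0.6267) ≈ 0.1371

0.137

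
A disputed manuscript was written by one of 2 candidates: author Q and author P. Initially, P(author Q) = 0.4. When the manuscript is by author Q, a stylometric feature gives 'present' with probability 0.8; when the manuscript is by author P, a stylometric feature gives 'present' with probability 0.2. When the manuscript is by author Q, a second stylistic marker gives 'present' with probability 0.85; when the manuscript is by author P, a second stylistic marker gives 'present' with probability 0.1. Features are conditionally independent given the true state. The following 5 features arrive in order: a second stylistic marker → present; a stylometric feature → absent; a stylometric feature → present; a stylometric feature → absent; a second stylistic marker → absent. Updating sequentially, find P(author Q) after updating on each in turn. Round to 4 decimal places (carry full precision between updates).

0.1910

Each posterior becomes the prior for the next update.
After a second stylistic marker='present': P(author Q) = 0.85·0.4000 / (0.85·0.4000 + 0.1·0.6000) ≈ 0.8500
After a stylometric feature='absent': P(author Q) = 0.2·0.8500 / (0.2·0.8500 + 0.8·0.1500) ≈ 0.5862
After a stylometric feature='present': P(author Q) = 0.8·0.5862 / (0.8·0.5862 + 0.2·0.4138) ≈ 0.8500
After a stylometric feature='absent': P(author Q) = 0.2·0.8500 / (0.2·0.8500 + 0.8·0.1500) ≈ 0.5862
After a second stylistic marker='absent': P(author Q) = 0.15·0.5862 / (0.15·0.5862 + 0.9·0.4138) ≈ 0.1910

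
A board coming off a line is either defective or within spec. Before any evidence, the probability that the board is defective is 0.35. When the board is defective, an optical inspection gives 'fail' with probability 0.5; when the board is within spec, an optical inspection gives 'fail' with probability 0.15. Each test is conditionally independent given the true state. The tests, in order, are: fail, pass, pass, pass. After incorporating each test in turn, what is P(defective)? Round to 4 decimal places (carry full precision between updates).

0.2676

After 'fail': P(defective) = 0.5·0.3500 / (0.5·0.3500 + 0.15·0.6500) ≈ 0.6422
After 'pass': P(defective) = 0.5·0.6422 / (0.5·0.6422 + 0.85·0.3578) ≈ 0.5136
After 'pass': P(defective) = 0.5·0.5136 / (0.5·0.5136 + 0.85·0.4864) ≈ 0.3831
After 'pass': P(defective) = 0.5·0.3831 / (0.5·0.3831 + 0.85·0.6169) ≈ 0.2676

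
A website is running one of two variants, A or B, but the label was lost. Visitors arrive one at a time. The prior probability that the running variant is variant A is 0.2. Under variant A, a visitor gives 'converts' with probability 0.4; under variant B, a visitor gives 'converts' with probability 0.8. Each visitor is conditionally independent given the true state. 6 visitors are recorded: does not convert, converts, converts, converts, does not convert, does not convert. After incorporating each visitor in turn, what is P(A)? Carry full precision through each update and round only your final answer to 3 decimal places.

0.458

After 'does not convert': P(A) = 0.6·0.2000 / (0.6·0.2000 + 0.2·0.8000) ≈ 0.4286
After 'converts': P(A) = 0.4·0.4286 / (0.4·0.4286 + 0.8·0.5714) ≈ 0.2727
After 'converts': P(A) = 0.4·0.2727 / (0.4·0.2727 + 0.8·0.7273) ≈ 0.1579
After 'converts': P(A) = 0.4·0.1579 / (0.4·0.1579 + 0.8·0.8421) ≈ 0.0857
After 'does not convert': P(A) = 0.6·0.0857 / (0.6·0.0857 + 0.2·0.9143) ≈ 0.2195
After 'does not convert': P(A) = 0.6·0.2195 / (0.6·0.2195 + 0.2·0.7805) ≈ 0.4576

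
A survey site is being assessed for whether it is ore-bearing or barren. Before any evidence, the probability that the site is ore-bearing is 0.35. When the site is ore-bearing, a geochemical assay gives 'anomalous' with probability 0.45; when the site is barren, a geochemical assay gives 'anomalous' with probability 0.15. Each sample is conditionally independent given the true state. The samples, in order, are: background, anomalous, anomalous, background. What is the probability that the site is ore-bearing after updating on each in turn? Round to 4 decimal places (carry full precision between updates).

After 'background': P(ore) = 0.55·0.3500 / (0.55·0.3500 + 0.85·0.6500) ≈ 0.2584
After 'anomalous': P(ore) = 0.45·0.2584 / (0.45·0.2584 + 0.15·0.7416) ≈ 0.5111
After 'anomalous': P(ore) = 0.45·0.5111 / (0.45·0.5111 + 0.15·0.4889) ≈ 0.7582
After 'background': P(ore) = 0.55·0.7582 / (0.55·0.7582 + 0.85·0.2418) ≈ 0.6699

0.6699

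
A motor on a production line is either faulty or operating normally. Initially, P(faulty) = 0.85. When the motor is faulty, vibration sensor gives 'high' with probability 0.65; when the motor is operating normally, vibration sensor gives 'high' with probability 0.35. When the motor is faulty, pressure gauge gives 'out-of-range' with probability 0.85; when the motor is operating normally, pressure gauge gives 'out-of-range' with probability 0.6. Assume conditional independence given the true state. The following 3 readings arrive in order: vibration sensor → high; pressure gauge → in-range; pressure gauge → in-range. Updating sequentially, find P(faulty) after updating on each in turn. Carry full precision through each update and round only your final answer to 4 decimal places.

After vibration sensor='high': P(faulty) = 0.65·0.8500 / (0.65·0.8500 + 0.35·0.1500) ≈ 0.9132
After pressure gauge='in-range': P(faulty) = 0.15·0.9132 / (0.15·0.9132 + 0.4·0.0868) ≈ 0.7978
After pressure gauge='in-range': P(faulty) = 0.15·0.7978 / (0.15·0.7978 + 0.4·0.2022) ≈ 0.5968

0.5968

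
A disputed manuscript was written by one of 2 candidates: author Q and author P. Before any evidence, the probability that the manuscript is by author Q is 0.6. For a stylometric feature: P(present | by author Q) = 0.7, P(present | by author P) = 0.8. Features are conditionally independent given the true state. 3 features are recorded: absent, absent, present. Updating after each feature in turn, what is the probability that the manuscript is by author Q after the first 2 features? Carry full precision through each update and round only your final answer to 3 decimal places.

0.771

After 'absent': P(author Q) = 0.3·0.6000 / (0.3·0.6000 + 0.2·0.4000) ≈ 0.6923
After 'absent': P(author Q) = 0.3·0.6923 / (0.3·0.6923 + 0.2·0.3077) ≈ 0.7714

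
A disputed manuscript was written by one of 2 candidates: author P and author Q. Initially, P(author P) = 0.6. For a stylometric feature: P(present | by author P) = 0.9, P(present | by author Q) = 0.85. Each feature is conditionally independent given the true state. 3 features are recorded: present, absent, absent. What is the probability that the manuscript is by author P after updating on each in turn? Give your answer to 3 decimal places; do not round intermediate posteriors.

0.414

After 'present': P(author P) = 0.9·0.6000 / (0.9·0.6000 + 0.85·0.4000) ≈ 0.6136
After 'absent': P(author P) = 0.1·0.6136 / (0.1·0.6136 + 0.15·0.3864) ≈ 0.5143
After 'absent': P(author P) = 0.1·0.5143 / (0.1·0.5143 + 0.15·0.4857) ≈ 0.4138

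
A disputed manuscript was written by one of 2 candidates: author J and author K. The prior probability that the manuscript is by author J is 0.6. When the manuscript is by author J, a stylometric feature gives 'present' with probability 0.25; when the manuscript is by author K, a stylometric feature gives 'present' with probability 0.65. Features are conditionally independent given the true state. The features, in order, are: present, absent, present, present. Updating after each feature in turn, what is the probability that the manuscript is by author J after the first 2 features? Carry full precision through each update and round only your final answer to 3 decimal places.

0.553

Apply Bayes' rule sequentially, carrying P(author J) forward.
After 'present': P(author J) = 0.25·0.6000 / (0.25·0.6000 + 0.65·0.4000) ≈ 0.3659
After 'absent': P(author J) = 0.75·0.3659 / (0.75·0.3659 + 0.35·0.6341) ≈ 0.5528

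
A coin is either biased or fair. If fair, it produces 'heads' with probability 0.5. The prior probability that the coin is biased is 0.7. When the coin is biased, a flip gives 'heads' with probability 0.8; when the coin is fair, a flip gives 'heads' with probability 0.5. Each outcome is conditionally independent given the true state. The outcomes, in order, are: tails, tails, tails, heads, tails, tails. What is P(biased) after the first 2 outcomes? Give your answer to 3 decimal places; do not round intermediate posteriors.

After 'tails': P(biased) = 0.2·0.7000 / (0.2·0.7000 + 0.5·0.3000) ≈ 0.4828
After 'tails': P(biased) = 0.2·0.4828 / (0.2·0.4828 + 0.5·0.5172) ≈ 0.2718

0.272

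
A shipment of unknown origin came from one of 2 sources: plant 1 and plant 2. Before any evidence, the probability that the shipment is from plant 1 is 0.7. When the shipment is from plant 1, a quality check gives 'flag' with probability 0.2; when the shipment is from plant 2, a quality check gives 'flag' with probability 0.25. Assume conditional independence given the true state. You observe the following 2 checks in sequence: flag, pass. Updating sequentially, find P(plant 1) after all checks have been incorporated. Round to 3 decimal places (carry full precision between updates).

After 'flag': P(plant 1) = 0.2·0.7000 / (0.2·0.7000 + 0.25·0.3000) ≈ 0.6512
After 'pass': P(plant 1) = 0.8·0.6512 / (0.8·0.6512 + 0.75·0.3488) ≈ 0.6657

0.666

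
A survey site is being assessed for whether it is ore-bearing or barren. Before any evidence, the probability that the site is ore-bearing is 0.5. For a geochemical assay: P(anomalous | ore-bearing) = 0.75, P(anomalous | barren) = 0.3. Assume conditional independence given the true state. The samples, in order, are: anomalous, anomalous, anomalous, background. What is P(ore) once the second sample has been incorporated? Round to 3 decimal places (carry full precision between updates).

After 'anomalous': P(ore) = 0.75·0.5000 / (0.75·0.5000 + 0.3·0.5000) ≈ 0.7143
After 'anomalous': P(ore) = 0.75·0.7143 / (0.75·0.7143 + 0.3·0.2857) ≈ 0.8621

0.862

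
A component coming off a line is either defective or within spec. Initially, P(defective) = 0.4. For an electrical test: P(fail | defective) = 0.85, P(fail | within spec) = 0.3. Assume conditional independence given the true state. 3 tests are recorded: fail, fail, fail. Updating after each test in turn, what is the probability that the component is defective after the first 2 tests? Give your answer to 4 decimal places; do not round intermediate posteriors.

Each posterior becomes the prior for the next update.
After 'fail': P(defective) = 0.85·0.4000 / (0.85·0.4000 + 0.3·0.6000) ≈ 0.6538
After 'fail': P(defective) = 0.85·0.6538 / (0.85·0.6538 + 0.3·0.3462) ≈ 0.8426

0.8426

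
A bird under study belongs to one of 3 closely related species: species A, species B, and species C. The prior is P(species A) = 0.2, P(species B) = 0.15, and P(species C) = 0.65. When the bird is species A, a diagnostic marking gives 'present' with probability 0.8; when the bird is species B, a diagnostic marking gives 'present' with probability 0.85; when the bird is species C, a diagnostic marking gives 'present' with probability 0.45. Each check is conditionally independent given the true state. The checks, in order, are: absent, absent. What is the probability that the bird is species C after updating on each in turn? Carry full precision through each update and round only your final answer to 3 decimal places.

After 'absent': normaliser = 0.2·0.2000 + 0.15·0.1500 + 0.55·0.6500; P(species A) ≈ 0.0952, P(species B) ≈ 0.0536, P(species C) ≈ 0.8512
After 'absent': normaliser = 0.2·0.0952 + 0.15·0.0536 + 0.55·0.8512; P(species A) ≈ 0.0385, P(species B) ≈ 0.0162, P(species C) ≈ 0.9453

0.945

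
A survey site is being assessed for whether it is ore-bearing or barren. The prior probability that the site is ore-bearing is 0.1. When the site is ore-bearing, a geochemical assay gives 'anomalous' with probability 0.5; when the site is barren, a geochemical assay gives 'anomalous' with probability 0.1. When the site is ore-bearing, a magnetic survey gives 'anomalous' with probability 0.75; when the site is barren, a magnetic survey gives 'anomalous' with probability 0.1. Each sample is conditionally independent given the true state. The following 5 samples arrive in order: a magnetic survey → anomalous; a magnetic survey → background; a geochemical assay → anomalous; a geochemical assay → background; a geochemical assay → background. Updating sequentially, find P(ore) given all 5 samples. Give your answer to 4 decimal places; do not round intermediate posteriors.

After a magnetic survey='anomalous': P(ore) = 0.75·0.1000 / (0.75·0.1000 + 0.1·0.9000) ≈ 0.4545
After a magnetic survey='background': P(ore) = 0.25·0.4545 / (0.25·0.4545 + 0.9·0.5455) ≈ 0.1880
After a geochemical assay='anomalous': P(ore) = 0.5·0.1880 / (0.5·0.1880 + 0.1·0.8120) ≈ 0.5365
After a geochemical assay='background': P(ore) = 0.5·0.5365 / (0.5·0.5365 + 0.9·0.4635) ≈ 0.3914
After a geochemical assay='background': P(ore) = 0.5·0.3914 / (0.5·0.3914 + 0.9·0.6086) ≈ 0.2632

0.2632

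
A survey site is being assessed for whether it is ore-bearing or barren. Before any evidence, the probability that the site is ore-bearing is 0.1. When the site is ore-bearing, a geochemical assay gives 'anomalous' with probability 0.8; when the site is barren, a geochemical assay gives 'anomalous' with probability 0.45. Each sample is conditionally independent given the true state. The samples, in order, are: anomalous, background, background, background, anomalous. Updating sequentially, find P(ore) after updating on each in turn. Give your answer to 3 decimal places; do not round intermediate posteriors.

Apply Bayes' rule sequentially, carrying P(ore) forward.
After 'anomalous': P(ore) = 0.8·0.1000 / (0.8·0.1000 + 0.45·0.9000) ≈ 0.1649
After 'background': P(ore) = 0.2·0.1649 / (0.2·0.1649 + 0.55·0.8351) ≈ 0.0670
After 'background': P(ore) = 0.2·0.0670 / (0.2·0.0670 + 0.55·0.9330) ≈ 0.0255
After 'background': P(ore) = 0.2·0.0255 / (0.2·0.0255 + 0.55·0.9745) ≈ 0.0094
After 'anomalous': P(ore) = 0.8·0.0094 / (0.8·0.0094 + 0.45·0.9906) ≈ 0.0166

0.017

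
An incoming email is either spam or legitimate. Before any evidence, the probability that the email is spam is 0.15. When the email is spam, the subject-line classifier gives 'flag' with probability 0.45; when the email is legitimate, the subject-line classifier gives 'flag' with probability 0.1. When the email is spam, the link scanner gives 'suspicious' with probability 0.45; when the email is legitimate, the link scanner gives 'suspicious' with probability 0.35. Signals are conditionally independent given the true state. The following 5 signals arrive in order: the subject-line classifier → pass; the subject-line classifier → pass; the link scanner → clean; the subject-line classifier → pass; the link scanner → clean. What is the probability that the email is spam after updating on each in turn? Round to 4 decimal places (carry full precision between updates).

After the subject-line classifier='pass': P(spam) = 0.55·0.1500 / (0.55·0.1500 + 0.9·0.8500) ≈ 0.0973
After the subject-line classifier='pass': P(spam) = 0.55·0.0973 / (0.55·0.0973 + 0.9·0.9027) ≈ 0.0618
After the link scanner='clean': P(spam) = 0.55·0.0618 / (0.55·0.0618 + 0.65·0.9382) ≈ 0.0528
After the subject-line classifier='pass': P(spam) = 0.55·0.0528 / (0.55·0.0528 + 0.9·0.9472) ≈ 0.0330
After the link scanner='clean': P(spam) = 0.55·0.0330 / (0.55·0.0330 + 0.65·0.9670) ≈ 0.0280

0.0280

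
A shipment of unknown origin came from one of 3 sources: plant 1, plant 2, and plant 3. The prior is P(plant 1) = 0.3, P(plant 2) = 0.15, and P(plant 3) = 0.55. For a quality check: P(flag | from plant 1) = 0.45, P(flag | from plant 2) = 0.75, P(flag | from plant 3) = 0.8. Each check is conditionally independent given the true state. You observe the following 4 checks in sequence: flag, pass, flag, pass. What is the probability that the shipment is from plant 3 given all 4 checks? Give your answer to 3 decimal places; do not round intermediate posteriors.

After 'flag': normaliser = 0.45·0.3000 + 0.75·0.1500 + 0.8·0.5500; P(plant 1) ≈ 0.1964, P(plant 2) ≈ 0.1636, P(plant 3) ≈ 0.6400
After 'pass': normaliser = 0.55·0.1964 + 0.25·0.1636 + 0.2·0.6400; P(plant 1) ≈ 0.3900, P(plant 2) ≈ 0.1477, P(plant 3) ≈ 0.4622
After 'flag': normaliser = 0.45·0.3900 + 0.75·0.1477 + 0.8·0.4622; P(plant 1) ≈ 0.2675, P(plant 2) ≈ 0.1689, P(plant 3) ≈ 0.5636
After 'pass': normaliser = 0.55·0.2675 + 0.25·0.1689 + 0.2·0.5636; P(plant 1) ≈ 0.4871, P(plant 2) ≈ 0.1398, P(plant 3) ≈ 0.3732

0.373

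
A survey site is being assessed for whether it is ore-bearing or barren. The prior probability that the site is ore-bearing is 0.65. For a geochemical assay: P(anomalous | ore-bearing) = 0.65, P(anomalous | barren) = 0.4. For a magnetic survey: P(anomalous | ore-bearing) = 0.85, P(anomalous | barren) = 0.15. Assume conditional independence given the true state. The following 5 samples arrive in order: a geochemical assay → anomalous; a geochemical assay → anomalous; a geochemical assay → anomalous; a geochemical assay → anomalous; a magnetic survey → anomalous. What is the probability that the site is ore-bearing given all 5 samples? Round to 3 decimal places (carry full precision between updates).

Apply Bayes' rule sequentially, carrying P(ore) forward.
After a geochemical assay='anomalous': P(ore) = 0.65·0.6500 / (0.65·0.6500 + 0.4·0.3500) ≈ 0.7511
After a geochemical assay='anomalous': P(ore) = 0.65·0.7511 / (0.65·0.7511 + 0.4·0.2489) ≈ 0.8306
After a geochemical assay='anomalous': P(ore) = 0.65·0.8306 / (0.65·0.8306 + 0.4·0.1694) ≈ 0.8885
After a geochemical assay='anomalous': P(ore) = 0.65·0.8885 / (0.65·0.8885 + 0.4·0.1115) ≈ 0.9283
After a magnetic survey='anomalous': P(ore) = 0.85·0.9283 / (0.85·0.9283 + 0.15·0.0717) ≈ 0.9866

0.987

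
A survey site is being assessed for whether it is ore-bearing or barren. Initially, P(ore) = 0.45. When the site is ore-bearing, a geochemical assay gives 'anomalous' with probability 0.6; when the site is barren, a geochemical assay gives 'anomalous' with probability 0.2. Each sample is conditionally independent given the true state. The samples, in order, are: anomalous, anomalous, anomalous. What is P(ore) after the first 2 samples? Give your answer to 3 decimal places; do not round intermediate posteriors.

After 'anomalous': P(ore) = 0.6·0.4500 / (0.6·0.4500 + 0.2·0.5500) ≈ 0.7105
After 'anomalous': P(ore) = 0.6·0.7105 / (0.6·0.7105 + 0.2·0.2895) ≈ 0.8804

0.880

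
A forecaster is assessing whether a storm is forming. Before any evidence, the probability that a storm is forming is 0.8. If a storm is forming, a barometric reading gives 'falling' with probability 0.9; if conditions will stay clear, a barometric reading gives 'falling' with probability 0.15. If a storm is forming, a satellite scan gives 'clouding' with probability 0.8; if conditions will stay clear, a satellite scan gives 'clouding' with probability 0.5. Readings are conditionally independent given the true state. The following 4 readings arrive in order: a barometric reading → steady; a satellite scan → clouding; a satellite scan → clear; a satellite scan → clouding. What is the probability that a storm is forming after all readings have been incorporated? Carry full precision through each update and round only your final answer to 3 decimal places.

Each posterior becomes the prior for the next update.
After a barometric reading='steady': P(storm) = 0.1·0.8000 / (0.1·0.8000 + 0.85·0.2000) ≈ 0.3200
After a satellite scan='clouding': P(storm) = 0.8·0.3200 / (0.8·0.3200 + 0.5·0.6800) ≈ 0.4295
After a satellite scan='clear': P(storm) = 0.2·0.4295 / (0.2·0.4295 + 0.5·0.5705) ≈ 0.2315
After a satellite scan='clouding': P(storm) = 0.8·0.2315 / (0.8·0.2315 + 0.5·0.7685) ≈ 0.3252

0.325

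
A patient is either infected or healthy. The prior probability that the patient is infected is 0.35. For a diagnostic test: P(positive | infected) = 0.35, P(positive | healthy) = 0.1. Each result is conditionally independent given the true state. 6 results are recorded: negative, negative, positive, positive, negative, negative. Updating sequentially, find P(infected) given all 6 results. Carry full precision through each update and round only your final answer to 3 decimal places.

0.642

Apply Bayes' rule sequentially, carrying P(infected) forward.
After 'negative': P(infected) = 0.65·0.3500 / (0.65·0.3500 + 0.9·0.6500) ≈ 0.2800
After 'negative': P(infected) = 0.65·0.2800 / (0.65·0.2800 + 0.9·0.7200) ≈ 0.2193
After 'positive': P(infected) = 0.35·0.2193 / (0.35·0.2193 + 0.1·0.7807) ≈ 0.4957
After 'positive': P(infected) = 0.35·0.4957 / (0.35·0.4957 + 0.1·0.5043) ≈ 0.7748
After 'negative': P(infected) = 0.65·0.7748 / (0.65·0.7748 + 0.9·0.2252) ≈ 0.7130
After 'negative': P(infected) = 0.65·0.7130 / (0.65·0.7130 + 0.9·0.2870) ≈ 0.6422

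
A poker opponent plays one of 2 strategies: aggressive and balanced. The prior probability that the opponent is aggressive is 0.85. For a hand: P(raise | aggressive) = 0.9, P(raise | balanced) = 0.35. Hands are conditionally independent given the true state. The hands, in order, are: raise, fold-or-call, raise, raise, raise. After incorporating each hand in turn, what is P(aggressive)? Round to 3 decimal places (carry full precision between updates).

Each posterior becomes the prior for the next update.
After 'raise': P(aggressive) = 0.9·0.8500 / (0.9·0.8500 + 0.35·0.1500) ≈ 0.9358
After 'fold-or-call': P(aggressive) = 0.1·0.9358 / (0.1·0.9358 + 0.65·0.0642) ≈ 0.6915
After 'raise': P(aggressive) = 0.9·0.6915 / (0.9·0.6915 + 0.35·0.3085) ≈ 0.8522
After 'raise': P(aggressive) = 0.9·0.8522 / (0.9·0.8522 + 0.35·0.1478) ≈ 0.9368
After 'raise': P(aggressive) = 0.9·0.9368 / (0.9·0.9368 + 0.35·0.0632) ≈ 0.9744

0.974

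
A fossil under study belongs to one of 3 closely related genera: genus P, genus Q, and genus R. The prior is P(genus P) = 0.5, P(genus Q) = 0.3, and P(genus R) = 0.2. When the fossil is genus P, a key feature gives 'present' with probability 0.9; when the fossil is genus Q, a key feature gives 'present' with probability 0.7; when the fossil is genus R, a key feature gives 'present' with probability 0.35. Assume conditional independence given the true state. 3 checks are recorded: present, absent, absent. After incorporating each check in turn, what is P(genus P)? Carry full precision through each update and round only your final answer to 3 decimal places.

0.085

Each posterior becomes the prior for the next update.
After 'present': normaliser = 0.9·0.5000 + 0.7·0.3000 + 0.35·0.2000; P(genus P) ≈ 0.6164, P(genus Q) ≈ 0.2877, P(genus R) ≈ 0.0959
After 'absent': normaliser = 0.1·0.6164 + 0.3·0.2877 + 0.65·0.0959; P(genus P) ≈ 0.2932, P(genus Q) ≈ 0.4104, P(genus R) ≈ 0.2964
After 'absent': normaliser = 0.1·0.2932 + 0.3·0.4104 + 0.65·0.2964; P(genus P) ≈ 0.0849, P(genus Q) ≈ 0.3568, P(genus R) ≈ 0.5583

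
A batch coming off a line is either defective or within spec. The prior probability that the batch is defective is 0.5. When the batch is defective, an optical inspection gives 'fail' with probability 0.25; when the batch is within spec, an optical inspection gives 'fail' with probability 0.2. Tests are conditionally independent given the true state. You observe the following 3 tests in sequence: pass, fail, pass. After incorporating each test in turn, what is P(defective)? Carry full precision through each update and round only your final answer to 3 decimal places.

After 'pass': P(defective) = 0.75·0.5000 / (0.75·0.5000 + 0.8·0.5000) ≈ 0.4839
After 'fail': P(defective) = 0.25·0.4839 / (0.25·0.4839 + 0.2·0.5161) ≈ 0.5396
After 'pass': P(defective) = 0.75·0.5396 / (0.75·0.5396 + 0.8·0.4604) ≈ 0.5235

0.523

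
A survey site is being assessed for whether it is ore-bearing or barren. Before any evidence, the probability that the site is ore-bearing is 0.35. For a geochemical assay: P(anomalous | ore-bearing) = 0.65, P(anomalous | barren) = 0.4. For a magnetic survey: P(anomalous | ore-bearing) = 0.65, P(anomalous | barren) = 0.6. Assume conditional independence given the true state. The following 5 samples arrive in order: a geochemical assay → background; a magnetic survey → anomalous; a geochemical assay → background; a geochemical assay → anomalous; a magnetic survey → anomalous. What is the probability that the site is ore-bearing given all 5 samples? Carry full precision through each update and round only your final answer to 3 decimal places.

0.259

After a geochemical assay='background': P(ore) = 0.35·0.3500 / (0.35·0.3500 + 0.6·0.6500) ≈ 0.2390
After a magnetic survey='anomalous': P(ore) = 0.65·0.2390 / (0.65·0.2390 + 0.6·0.7610) ≈ 0.2539
After a geochemical assay='background': P(ore) = 0.35·0.2539 / (0.35·0.2539 + 0.6·0.7461) ≈ 0.1656
After a geochemical assay='anomalous': P(ore) = 0.65·0.1656 / (0.65·0.1656 + 0.4·0.8344) ≈ 0.2439
After a magnetic survey='anomalous': P(ore) = 0.65·0.2439 / (0.65·0.2439 + 0.6·0.7561) ≈ 0.2589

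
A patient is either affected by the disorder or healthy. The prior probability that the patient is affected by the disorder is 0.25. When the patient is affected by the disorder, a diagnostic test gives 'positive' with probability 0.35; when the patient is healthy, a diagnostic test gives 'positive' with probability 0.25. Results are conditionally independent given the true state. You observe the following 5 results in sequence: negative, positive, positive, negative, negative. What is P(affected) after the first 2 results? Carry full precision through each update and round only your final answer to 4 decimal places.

0.2880

After 'negative': P(affected) = 0.65·0.2500 / (0.65·0.2500 + 0.75·0.7500) ≈ 0.2241
After 'positive': P(affected) = 0.35·0.2241 / (0.35·0.2241 + 0.25·0.7759) ≈ 0.2880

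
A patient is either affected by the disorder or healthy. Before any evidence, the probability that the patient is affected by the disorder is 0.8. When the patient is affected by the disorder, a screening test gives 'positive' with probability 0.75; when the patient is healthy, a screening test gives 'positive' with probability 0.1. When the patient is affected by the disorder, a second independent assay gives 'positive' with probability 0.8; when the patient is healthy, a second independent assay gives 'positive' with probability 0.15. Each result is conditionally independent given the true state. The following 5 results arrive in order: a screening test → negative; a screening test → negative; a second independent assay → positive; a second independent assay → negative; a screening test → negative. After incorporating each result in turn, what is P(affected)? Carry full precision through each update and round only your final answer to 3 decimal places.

0.097

Each posterior becomes the prior for the next update.
After a screening test='negative': P(affected) = 0.25·0.8000 / (0.25·0.8000 + 0.9·0.2000) ≈ 0.5263
After a screening test='negative': P(affected) = 0.25·0.5263 / (0.25·0.5263 + 0.9·0.4737) ≈ 0.2358
After a second independent assay='positive': P(affected) = 0.8·0.2358 / (0.8·0.2358 + 0.15·0.7642) ≈ 0.6221
After a second independent assay='negative': P(affected) = 0.2·0.6221 / (0.2·0.6221 + 0.85·0.3779) ≈ 0.2792
After a screening test='negative': P(affected) = 0.25·0.2792 / (0.25·0.2792 + 0.9·0.7208) ≈ 0.0971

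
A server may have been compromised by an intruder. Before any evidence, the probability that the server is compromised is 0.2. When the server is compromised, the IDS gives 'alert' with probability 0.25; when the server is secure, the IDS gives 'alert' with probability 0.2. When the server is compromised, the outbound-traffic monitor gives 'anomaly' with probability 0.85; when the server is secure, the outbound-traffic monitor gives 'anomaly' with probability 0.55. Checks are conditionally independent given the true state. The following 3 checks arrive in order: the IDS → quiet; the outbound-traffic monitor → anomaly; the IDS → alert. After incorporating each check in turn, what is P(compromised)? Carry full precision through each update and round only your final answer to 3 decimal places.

0.312

Each posterior becomes the prior for the next update.
After the IDS='quiet': P(compromised) = 0.75·0.2000 / (0.75·0.2000 + 0.8·0.8000) ≈ 0.1899
After the outbound-traffic monitor='anomaly': P(compromised) = 0.85·0.1899 / (0.85·0.1899 + 0.55·0.8101) ≈ 0.2659
After the IDS='alert': P(compromised) = 0.25·0.2659 / (0.25·0.2659 + 0.2·0.7341) ≈ 0.3117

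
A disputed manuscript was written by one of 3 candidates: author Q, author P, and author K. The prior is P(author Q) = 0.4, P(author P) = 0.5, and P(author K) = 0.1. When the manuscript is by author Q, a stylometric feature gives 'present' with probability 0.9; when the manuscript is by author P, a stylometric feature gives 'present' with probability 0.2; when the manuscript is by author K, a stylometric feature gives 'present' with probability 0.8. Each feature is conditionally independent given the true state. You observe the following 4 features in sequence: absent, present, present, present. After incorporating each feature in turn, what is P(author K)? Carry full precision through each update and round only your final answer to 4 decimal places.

0.2404

Each posterior becomes the prior for the next update.
After 'absent': normaliser = 0.1·0.4000 + 0.8·0.5000 + 0.2·0.1000; P(author Q) ≈ 0.0870, P(author P) ≈ 0.8696, P(author K) ≈ 0.0435
After 'present': normaliser = 0.9·0.0870 + 0.2·0.8696 + 0.8·0.0435; P(author Q) ≈ 0.2727, P(author P) ≈ 0.6061, P(author K) ≈ 0.1212
After 'present': normaliser = 0.9·0.2727 + 0.2·0.6061 + 0.8·0.1212; P(author Q) ≈ 0.5294, P(author P) ≈ 0.2614, P(author K) ≈ 0.2092
After 'present': normaliser = 0.9·0.5294 + 0.2·0.2614 + 0.8·0.2092; P(author Q) ≈ 0.6845, P(author P) ≈ 0.0751, P(author K) ≈ 0.2404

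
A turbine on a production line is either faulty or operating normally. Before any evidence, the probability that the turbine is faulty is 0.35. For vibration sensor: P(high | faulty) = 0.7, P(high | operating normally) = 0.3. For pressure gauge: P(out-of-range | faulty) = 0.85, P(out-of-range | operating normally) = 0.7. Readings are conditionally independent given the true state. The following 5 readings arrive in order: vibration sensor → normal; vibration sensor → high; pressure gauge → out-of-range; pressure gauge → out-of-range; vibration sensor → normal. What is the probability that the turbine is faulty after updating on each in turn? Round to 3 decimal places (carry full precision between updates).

Each posterior becomes the prior for the next update.
After vibration sensor='normal': P(faulty) = 0.3·0.3500 / (0.3·0.3500 + 0.7·0.6500) ≈ 0.1875
After vibration sensor='high': P(faulty) = 0.7·0.1875 / (0.7·0.1875 + 0.3·0.8125) ≈ 0.3500
After pressure gauge='out-of-range': P(faulty) = 0.85·0.3500 / (0.85·0.3500 + 0.7·0.6500) ≈ 0.3953
After pressure gauge='out-of-range': P(faulty) = 0.85·0.3953 / (0.85·0.3953 + 0.7·0.6047) ≈ 0.4426
After vibration sensor='normal': P(faulty) = 0.3·0.4426 / (0.3·0.4426 + 0.7·0.5574) ≈ 0.2539

0.254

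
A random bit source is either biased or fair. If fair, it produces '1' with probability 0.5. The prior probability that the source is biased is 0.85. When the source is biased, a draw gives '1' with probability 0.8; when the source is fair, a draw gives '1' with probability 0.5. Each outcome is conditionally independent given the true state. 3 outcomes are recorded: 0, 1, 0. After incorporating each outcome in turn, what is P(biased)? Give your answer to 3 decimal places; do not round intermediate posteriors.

After '0': P(biased) = 0.2·0.8500 / (0.2·0.8500 + 0.5·0.1500) ≈ 0.6939
After '1': P(biased) = 0.8·0.6939 / (0.8·0.6939 + 0.5·0.3061) ≈ 0.7839
After '0': P(biased) = 0.2·0.7839 / (0.2·0.7839 + 0.5·0.2161) ≈ 0.5919

0.592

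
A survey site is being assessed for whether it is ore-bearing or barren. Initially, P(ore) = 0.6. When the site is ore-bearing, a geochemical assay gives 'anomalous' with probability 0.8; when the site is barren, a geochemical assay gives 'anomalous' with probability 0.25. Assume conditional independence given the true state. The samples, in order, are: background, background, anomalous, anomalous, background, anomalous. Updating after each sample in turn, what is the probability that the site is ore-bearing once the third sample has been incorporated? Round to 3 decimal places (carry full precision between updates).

Apply Bayes' rule sequentially, carrying P(ore) forward.
After 'background': P(ore) = 0.2·0.6000 / (0.2·0.6000 + 0.75·0.4000) ≈ 0.2857
After 'background': P(ore) = 0.2·0.2857 / (0.2·0.2857 + 0.75·0.7143) ≈ 0.0964
After 'anomalous': P(ore) = 0.8·0.0964 / (0.8·0.0964 + 0.25·0.9036) ≈ 0.2545

0.254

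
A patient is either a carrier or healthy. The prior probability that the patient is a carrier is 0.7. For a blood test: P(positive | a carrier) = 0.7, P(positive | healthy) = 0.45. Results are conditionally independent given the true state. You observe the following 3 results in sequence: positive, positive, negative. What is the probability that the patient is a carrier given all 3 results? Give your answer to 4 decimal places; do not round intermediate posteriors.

0.7549

After 'positive': P(carrier) = 0.7·0.7000 / (0.7·0.7000 + 0.45·0.3000) ≈ 0.7840
After 'positive': P(carrier) = 0.7·0.7840 / (0.7·0.7840 + 0.45·0.2160) ≈ 0.8495
After 'negative': P(carrier) = 0.3·0.8495 / (0.3·0.8495 + 0.55·0.1505) ≈ 0.7549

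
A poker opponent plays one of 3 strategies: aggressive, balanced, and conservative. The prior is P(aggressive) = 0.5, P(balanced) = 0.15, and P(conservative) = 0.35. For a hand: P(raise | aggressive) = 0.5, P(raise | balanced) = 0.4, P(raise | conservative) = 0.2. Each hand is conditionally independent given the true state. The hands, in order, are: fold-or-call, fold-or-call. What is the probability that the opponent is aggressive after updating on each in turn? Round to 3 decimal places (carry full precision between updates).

0.310

Apply Bayes' rule sequentially, carrying P(aggressive) forward.
After 'fold-or-call': normaliser = 0.5·0.5000 + 0.6·0.1500 + 0.8·0.3500; P(aggressive) ≈ 0.4032, P(balanced) ≈ 0.1452, P(conservative) ≈ 0.4516
After 'fold-or-call': normaliser = 0.5·0.4032 + 0.6·0.1452 + 0.8·0.4516; P(aggressive) ≈ 0.3102, P(balanced) ≈ 0.1340, P(conservative) ≈ 0.5558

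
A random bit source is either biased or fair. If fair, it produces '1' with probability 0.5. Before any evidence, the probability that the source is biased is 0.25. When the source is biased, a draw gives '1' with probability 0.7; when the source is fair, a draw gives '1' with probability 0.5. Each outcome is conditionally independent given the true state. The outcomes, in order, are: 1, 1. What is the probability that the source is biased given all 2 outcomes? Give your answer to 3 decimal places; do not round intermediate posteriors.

After '1': P(biased) = 0.7·0.2500 / (0.7·0.2500 + 0.5·0.7500) ≈ 0.3182
After '1': P(biased) = 0.7·0.3182 / (0.7·0.3182 + 0.5·0.6818) ≈ 0.3952

0.395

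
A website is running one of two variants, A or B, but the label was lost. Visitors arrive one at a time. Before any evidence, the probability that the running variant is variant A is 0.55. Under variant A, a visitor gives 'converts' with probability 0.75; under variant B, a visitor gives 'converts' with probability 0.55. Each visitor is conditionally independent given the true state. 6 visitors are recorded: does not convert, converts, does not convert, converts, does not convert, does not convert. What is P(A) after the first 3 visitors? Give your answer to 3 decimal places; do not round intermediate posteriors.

0.340

After 'does not convert': P(A) = 0.25·0.5500 / (0.25·0.5500 + 0.45·0.4500) ≈ 0.4044
After 'converts': P(A) = 0.75·0.4044 / (0.75·0.4044 + 0.55·0.5956) ≈ 0.4808
After 'does not convert': P(A) = 0.25·0.4808 / (0.25·0.4808 + 0.45·0.5192) ≈ 0.3397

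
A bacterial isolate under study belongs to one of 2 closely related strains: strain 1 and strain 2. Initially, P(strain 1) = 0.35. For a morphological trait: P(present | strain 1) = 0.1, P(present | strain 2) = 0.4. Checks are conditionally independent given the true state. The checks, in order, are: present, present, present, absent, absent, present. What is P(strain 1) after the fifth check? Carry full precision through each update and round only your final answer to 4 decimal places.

0.0186

Each posterior becomes the prior for the next update.
After 'present': P(strain 1) = 0.1·0.3500 / (0.1·0.3500 + 0.4·0.6500) ≈ 0.1186
After 'present': P(strain 1) = 0.1·0.1186 / (0.1·0.1186 + 0.4·0.8814) ≈ 0.0326
After 'present': P(strain 1) = 0.1·0.0326 / (0.1·0.0326 + 0.4·0.9674) ≈ 0.0083
After 'absent': P(strain 1) = 0.9·0.0083 / (0.9·0.0083 + 0.6·0.9917) ≈ 0.0125
After 'absent': P(strain 1) = 0.9·0.0125 / (0.9·0.0125 + 0.6·0.9875) ≈ 0.0186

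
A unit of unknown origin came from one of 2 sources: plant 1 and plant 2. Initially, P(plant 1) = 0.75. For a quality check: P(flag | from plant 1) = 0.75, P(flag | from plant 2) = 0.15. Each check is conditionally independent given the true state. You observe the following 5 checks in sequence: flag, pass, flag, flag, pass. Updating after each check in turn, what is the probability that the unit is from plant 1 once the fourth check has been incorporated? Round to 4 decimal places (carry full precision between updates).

After 'flag': P(plant 1) = 0.75·0.7500 / (0.75·0.7500 + 0.15·0.2500) ≈ 0.9375
After 'pass': P(plant 1) = 0.25·0.9375 / (0.25·0.9375 + 0.85·0.0625) ≈ 0.8152
After 'flag': P(plant 1) = 0.75·0.8152 / (0.75·0.8152 + 0.15·0.1848) ≈ 0.9566
After 'flag': P(plant 1) = 0.75·0.9566 / (0.75·0.9566 + 0.15·0.0434) ≈ 0.9910

0.9910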